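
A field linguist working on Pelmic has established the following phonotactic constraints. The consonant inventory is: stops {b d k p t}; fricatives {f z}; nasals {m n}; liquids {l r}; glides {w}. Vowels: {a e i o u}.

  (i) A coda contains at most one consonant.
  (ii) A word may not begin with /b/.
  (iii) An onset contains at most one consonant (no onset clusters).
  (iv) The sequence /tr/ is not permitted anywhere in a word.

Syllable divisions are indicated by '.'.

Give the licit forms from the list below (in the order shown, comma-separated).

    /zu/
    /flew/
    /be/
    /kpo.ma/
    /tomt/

/zu/ — σ1 onset /z/, coda /∅/ ok → licit
/flew/ — violates constraint (iii): syllable 1 onset /fl/ has 2 consonants (> 1) → illicit
/be/ — violates constraint (ii): word begins with /b/ → illicit
/kpo.ma/ — violates constraint (iii): syllable 1 onset /kp/ has 2 consonants (> 1) → illicit
/tomt/ — violates constraint (i): syllable 1 coda /mt/ has 2 consonants (> 1) → illicit

/zu/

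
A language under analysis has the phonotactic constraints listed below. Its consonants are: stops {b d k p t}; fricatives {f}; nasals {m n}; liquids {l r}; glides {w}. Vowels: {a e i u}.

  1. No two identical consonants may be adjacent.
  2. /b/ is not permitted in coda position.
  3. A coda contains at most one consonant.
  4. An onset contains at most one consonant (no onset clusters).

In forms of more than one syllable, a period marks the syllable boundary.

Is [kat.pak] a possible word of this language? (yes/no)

[kat.pak] — σ1 onset /k/, coda /t/ ok; σ2 onset /p/, coda /k/ ok → well-formed

yes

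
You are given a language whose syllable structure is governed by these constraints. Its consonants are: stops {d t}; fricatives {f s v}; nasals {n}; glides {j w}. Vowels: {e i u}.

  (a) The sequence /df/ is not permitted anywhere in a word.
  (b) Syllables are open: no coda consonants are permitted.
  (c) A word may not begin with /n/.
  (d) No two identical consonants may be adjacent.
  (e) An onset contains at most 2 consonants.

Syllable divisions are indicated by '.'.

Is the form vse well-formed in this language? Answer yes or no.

vse — σ1 onset /vs/ (2C), coda /∅/ ok → well-formed

yes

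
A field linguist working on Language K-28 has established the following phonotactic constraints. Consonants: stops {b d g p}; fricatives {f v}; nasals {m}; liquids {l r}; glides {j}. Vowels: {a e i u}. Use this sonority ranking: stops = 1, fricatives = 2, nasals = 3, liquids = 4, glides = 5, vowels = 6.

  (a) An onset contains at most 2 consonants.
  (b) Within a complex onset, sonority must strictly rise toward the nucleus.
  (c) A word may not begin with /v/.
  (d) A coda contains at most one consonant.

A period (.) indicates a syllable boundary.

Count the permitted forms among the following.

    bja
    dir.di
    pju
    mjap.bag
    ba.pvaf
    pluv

6

bja — σ1 onset /bj/ (1→5 rises), coda /∅/ ok → permitted
dir.di — σ1 onset /d/, coda /r/ ok; σ2 onset /d/, coda /∅/ ok → permitted
pju — σ1 onset /pj/ (1→5 rises), coda /∅/ ok → permitted
mjap.bag — σ1 onset /mj/ (3→5 rises), coda /p/ ok; σ2 onset /b/, coda /g/ ok → permitted
ba.pvaf — σ1 onset /b/, coda /∅/ ok; σ2 onset /pv/ (1→2 rises), coda /f/ ok → permitted
pluv — σ1 onset /pl/ (1→4 rises), coda /v/ ok → permitted
Permitted: bja, dir.di, pju, mjap.bag, ba.pvaf, pluv → 6.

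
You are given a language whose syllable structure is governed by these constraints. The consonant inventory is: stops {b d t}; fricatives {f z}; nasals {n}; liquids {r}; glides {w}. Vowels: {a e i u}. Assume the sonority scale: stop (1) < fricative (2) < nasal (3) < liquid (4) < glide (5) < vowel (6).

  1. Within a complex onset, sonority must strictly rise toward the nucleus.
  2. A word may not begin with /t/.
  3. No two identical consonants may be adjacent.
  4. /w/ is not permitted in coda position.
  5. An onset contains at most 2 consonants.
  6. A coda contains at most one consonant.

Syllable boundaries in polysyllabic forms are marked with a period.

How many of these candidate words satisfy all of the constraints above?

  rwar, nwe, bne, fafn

rwar — σ1 onset /rw/ (4→5 rises), coda /r/ ok → phonotactically legal
nwe — σ1 onset /nw/ (3→5 rises), coda /∅/ ok → phonotactically legal
bne — σ1 onset /bn/ (1→3 rises), coda /∅/ ok → phonotactically legal
fafn — violates constraint 6: syllable 1 coda /fn/ has 2 consonants (> 1) → phonotactically illegal
Phonotactically legal: rwar, nwe, bne → 3.

3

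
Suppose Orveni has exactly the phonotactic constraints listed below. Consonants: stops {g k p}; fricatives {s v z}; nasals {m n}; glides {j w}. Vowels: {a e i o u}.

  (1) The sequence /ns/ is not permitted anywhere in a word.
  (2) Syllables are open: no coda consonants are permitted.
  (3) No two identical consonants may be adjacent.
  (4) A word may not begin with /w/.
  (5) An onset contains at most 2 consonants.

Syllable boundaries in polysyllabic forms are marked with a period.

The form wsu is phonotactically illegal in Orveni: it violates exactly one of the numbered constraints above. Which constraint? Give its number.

4

wsu: word begins with /w/.
This is a violation of constraint 4: "A word may not begin with /w/."
The remaining constraints (1, 2, 3, 5) are satisfied.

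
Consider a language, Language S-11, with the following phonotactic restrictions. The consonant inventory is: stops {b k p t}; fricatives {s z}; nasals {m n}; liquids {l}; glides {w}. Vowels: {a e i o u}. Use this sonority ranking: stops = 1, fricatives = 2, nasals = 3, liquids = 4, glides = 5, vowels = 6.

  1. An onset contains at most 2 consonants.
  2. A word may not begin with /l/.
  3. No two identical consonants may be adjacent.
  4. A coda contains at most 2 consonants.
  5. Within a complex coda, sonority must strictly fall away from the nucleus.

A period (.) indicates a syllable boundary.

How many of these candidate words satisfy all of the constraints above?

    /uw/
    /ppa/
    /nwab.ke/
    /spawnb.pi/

/uw/ — σ1 onset /∅/, coda /w/ ok → licit
/ppa/ — violates constraint 3: adjacent identical consonants /pp/ → illicit
/nwab.ke/ — σ1 onset /nw/ (2C), coda /b/ ok; σ2 onset /k/, coda /∅/ ok → licit
/spawnb.pi/ — violates constraint 4: syllable 1 coda /wnb/ has 3 consonants (> 2) → illicit
Licit: /uw/, /nwab.ke/ → 2.

2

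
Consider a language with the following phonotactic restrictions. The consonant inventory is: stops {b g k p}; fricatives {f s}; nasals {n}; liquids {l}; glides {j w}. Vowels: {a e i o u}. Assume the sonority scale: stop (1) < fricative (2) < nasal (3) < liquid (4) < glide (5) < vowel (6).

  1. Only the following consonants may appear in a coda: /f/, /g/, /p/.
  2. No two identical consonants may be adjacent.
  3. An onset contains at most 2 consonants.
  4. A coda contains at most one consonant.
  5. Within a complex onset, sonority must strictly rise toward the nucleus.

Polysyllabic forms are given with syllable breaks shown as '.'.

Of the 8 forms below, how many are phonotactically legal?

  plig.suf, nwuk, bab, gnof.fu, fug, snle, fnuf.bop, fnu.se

4

plig.suf — σ1 onset /pl/ (1→4 rises), coda /g/ ok; σ2 onset /s/, coda /f/ ok → phonotactically legal
nwuk — violates constraint 1: syllable 1 coda contains /k/, which is not a licensed coda consonant → phonotactically illegal
bab — violates constraint 1: syllable 1 coda contains /b/, which is not a licensed coda consonant → phonotactically illegal
gnof.fu — violates constraint 2: adjacent identical consonants /ff/ → phonotactically illegal
fug — σ1 onset /f/, coda /g/ ok → phonotactically legal
snle — violates constraint 3: syllable 1 onset /snl/ has 3 consonants (> 2) → phonotactically illegal
fnuf.bop — σ1 onset /fn/ (2→3 rises), coda /f/ ok; σ2 onset /b/, coda /p/ ok → phonotactically legal
fnu.se — σ1 onset /fn/ (2→3 rises), coda /∅/ ok; σ2 onset /s/, coda /∅/ ok → phonotactically legal
Phonotactically legal: plig.suf, fug, fnuf.bop, fnu.se → 4.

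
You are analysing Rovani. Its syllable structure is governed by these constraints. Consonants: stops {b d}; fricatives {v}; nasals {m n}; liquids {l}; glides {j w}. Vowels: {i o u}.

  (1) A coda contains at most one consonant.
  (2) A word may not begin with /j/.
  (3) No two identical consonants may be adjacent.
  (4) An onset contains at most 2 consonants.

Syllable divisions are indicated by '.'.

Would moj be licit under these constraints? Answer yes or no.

moj — σ1 onset /m/, coda /j/ ok → licit

yes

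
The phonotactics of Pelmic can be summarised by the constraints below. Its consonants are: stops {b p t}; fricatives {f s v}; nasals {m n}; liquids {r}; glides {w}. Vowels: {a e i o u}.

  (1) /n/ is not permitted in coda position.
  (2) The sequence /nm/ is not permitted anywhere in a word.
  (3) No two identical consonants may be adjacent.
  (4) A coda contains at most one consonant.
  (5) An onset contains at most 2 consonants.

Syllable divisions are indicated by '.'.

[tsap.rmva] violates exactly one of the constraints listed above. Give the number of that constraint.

[tsap.rmva]: syllable 2 onset /rmv/ has 3 consonants (> 2).
This is a violation of constraint 5: "An onset contains at most 2 consonants."
The remaining constraints (1, 2, 3, 4) are satisfied.

5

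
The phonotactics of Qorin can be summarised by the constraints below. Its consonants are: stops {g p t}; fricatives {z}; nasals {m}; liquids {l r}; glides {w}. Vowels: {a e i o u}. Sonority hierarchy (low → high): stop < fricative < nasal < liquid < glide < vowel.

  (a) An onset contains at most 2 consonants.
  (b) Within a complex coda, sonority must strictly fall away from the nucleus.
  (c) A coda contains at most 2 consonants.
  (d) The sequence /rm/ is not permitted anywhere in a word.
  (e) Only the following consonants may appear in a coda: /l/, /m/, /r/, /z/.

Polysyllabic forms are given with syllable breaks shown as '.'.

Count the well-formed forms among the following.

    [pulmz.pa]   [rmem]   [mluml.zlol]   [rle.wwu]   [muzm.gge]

[pulmz.pa] — violates constraint (c): syllable 1 coda /lmz/ has 3 consonants (> 2) → ill-formed
[rmem] — violates constraint (d): contains banned sequence /rm/ → ill-formed
[mluml.zlol] — violates constraint (b): syllable 1 coda /ml/: /m/ (nasal, 3) → /l/ (liquid, 4) does not fall → ill-formed
[rle.wwu] — σ1 onset /rl/ (2C), coda /∅/ ok; σ2 onset /ww/ (2C), coda /∅/ ok → well-formed
[muzm.gge] — violates constraint (b): syllable 1 coda /zm/: /z/ (fricative, 2) → /m/ (nasal, 3) does not fall → ill-formed
Well-formed: [rle.wwu] → 1.

1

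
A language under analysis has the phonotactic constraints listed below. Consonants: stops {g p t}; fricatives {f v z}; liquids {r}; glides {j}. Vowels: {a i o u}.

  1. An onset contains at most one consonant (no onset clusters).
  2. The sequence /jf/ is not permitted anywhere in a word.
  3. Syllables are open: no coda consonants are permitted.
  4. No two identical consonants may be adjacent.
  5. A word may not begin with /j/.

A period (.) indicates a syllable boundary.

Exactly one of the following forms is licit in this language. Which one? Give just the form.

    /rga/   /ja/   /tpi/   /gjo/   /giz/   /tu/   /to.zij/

/rga/ — violates constraint 1: syllable 1 onset /rg/ has 2 consonants (> 1) → illicit
/ja/ — violates constraint 5: word begins with /j/ → illicit
/tpi/ — violates constraint 1: syllable 1 onset /tp/ has 2 consonants (> 1) → illicit
/gjo/ — violates constraint 1: syllable 1 onset /gj/ has 2 consonants (> 1) → illicit
/giz/ — violates constraint 3: syllable 1 coda /z/ has 1 consonant (> 0) → illicit
/tu/ — σ1 onset /t/, coda /∅/ ok → licit
/to.zij/ — violates constraint 3: syllable 2 coda /j/ has 1 consonant (> 0) → illicit

/tu/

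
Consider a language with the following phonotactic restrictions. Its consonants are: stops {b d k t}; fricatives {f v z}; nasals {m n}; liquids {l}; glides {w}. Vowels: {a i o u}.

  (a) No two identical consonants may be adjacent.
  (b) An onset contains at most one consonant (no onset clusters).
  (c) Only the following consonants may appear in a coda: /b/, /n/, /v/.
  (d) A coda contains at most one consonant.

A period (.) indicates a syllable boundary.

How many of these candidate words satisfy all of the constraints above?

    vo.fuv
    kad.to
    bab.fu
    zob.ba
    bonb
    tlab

2

vo.fuv — σ1 onset /v/, coda /∅/ ok; σ2 onset /f/, coda /v/ ok → licit
kad.to — violates constraint (c): syllable 1 coda contains /d/, which is not a licensed coda consonant → illicit
bab.fu — σ1 onset /b/, coda /b/ ok; σ2 onset /f/, coda /∅/ ok → licit
zob.ba — violates constraint (a): adjacent identical consonants /bb/ → illicit
bonb — violates constraint (d): syllable 1 coda /nb/ has 2 consonants (> 1) → illicit
tlab — violates constraint (b): syllable 1 onset /tl/ has 2 consonants (> 1) → illicit
Licit: vo.fuv, bab.fu → 2.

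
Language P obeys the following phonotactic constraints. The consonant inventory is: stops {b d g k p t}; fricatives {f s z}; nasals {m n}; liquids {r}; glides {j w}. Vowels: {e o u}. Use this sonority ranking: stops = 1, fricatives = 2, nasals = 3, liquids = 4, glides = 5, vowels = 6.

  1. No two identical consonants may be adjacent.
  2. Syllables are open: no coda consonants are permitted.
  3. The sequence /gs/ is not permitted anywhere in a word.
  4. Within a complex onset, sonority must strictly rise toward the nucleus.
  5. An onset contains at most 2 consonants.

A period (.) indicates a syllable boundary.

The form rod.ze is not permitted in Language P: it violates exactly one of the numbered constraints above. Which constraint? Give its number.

2

rod.ze: syllable 1 coda /d/ has 1 consonant (> 0).
This is a violation of constraint 2: "Syllables are open: no coda consonants are permitted."
The remaining constraints (1, 3, 4, 5) are satisfied.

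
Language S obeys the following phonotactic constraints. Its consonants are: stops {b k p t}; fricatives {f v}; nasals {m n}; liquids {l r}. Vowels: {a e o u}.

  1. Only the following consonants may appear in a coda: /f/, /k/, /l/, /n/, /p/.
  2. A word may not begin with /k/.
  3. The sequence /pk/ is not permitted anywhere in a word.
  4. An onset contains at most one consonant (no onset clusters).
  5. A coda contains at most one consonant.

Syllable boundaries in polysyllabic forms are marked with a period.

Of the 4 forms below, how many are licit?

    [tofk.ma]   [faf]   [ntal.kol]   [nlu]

[tofk.ma] — violates constraint 5: syllable 1 coda /fk/ has 2 consonants (> 1) → illicit
[faf] — σ1 onset /f/, coda /f/ ok → licit
[ntal.kol] — violates constraint 4: syllable 1 onset /nt/ has 2 consonants (> 1) → illicit
[nlu] — violates constraint 4: syllable 1 onset /nl/ has 2 consonants (> 1) → illicit
Licit: [faf] → 1.

1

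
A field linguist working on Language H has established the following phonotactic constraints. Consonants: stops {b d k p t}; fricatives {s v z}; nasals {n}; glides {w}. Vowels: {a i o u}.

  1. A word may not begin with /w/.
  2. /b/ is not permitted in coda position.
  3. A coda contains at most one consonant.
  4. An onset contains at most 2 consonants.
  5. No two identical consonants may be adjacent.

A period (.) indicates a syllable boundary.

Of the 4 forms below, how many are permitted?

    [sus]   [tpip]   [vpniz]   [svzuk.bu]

2

[sus] — σ1 onset /s/, coda /s/ ok → permitted
[tpip] — σ1 onset /tp/ (2C), coda /p/ ok → permitted
[vpniz] — violates constraint 4: syllable 1 onset /vpn/ has 3 consonants (> 2) → not permitted
[svzuk.bu] — violates constraint 4: syllable 1 onset /svz/ has 3 consonants (> 2) → not permitted
Permitted: [sus], [tpip] → 2.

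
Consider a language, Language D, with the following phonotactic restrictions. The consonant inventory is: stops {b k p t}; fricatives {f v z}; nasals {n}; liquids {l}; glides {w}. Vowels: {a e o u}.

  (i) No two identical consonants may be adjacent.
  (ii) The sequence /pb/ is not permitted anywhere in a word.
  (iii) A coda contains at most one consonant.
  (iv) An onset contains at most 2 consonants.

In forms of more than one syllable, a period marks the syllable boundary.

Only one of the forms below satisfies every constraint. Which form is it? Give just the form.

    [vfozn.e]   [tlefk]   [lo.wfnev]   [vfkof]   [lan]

[lan]

[vfozn.e] — violates constraint (iii): syllable 1 coda /zn/ has 2 consonants (> 1) → illicit
[tlefk] — violates constraint (iii): syllable 1 coda /fk/ has 2 consonants (> 1) → illicit
[lo.wfnev] — violates constraint (iv): syllable 2 onset /wfn/ has 3 consonants (> 2) → illicit
[vfkof] — violates constraint (iv): syllable 1 onset /vfk/ has 3 consonants (> 2) → illicit
[lan] — σ1 onset /l/, coda /n/ ok → licit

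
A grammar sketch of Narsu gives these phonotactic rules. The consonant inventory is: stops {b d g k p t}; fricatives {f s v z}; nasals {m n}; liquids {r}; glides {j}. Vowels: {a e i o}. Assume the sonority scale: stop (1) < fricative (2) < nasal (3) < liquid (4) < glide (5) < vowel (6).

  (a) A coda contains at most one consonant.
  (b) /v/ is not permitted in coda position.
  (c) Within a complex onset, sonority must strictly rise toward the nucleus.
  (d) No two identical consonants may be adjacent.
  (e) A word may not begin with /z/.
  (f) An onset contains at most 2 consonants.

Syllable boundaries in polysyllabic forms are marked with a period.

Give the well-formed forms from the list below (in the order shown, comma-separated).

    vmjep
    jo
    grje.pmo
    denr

jo

vmjep — violates constraint (f): syllable 1 onset /vmj/ has 3 consonants (> 2) → ill-formed
jo — σ1 onset /j/, coda /∅/ ok → well-formed
grje.pmo — violates constraint (f): syllable 1 onset /grj/ has 3 consonants (> 2) → ill-formed
denr — violates constraint (a): syllable 1 coda /nr/ has 2 consonants (> 1) → ill-formed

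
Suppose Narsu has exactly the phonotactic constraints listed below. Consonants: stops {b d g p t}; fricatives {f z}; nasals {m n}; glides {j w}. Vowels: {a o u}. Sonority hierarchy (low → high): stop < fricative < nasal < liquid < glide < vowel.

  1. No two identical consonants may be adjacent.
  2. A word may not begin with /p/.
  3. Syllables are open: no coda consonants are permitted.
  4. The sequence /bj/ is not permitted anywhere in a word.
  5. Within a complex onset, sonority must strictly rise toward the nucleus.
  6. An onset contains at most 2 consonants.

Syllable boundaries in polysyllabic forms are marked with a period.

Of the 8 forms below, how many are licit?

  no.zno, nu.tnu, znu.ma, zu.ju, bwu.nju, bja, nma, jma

5

no.zno — σ1 onset /n/, coda /∅/ ok; σ2 onset /zn/ (2→3 rises), coda /∅/ ok → licit
nu.tnu — σ1 onset /n/, coda /∅/ ok; σ2 onset /tn/ (1→3 rises), coda /∅/ ok → licit
znu.ma — σ1 onset /zn/ (2→3 rises), coda /∅/ ok; σ2 onset /m/, coda /∅/ ok → licit
zu.ju — σ1 onset /z/, coda /∅/ ok; σ2 onset /j/, coda /∅/ ok → licit
bwu.nju — σ1 onset /bw/ (1→5 rises), coda /∅/ ok; σ2 onset /nj/ (3→5 rises), coda /∅/ ok → licit
bja — violates constraint 4: contains banned sequence /bj/ → illicit
nma — violates constraint 5: syllable 1 onset /nm/: /n/ (nasal, 3) → /m/ (nasal, 3) does not rise → illicit
jma — violates constraint 5: syllable 1 onset /jm/: /j/ (glide, 5) → /m/ (nasal, 3) does not rise → illicit
Licit: no.zno, nu.tnu, znu.ma, zu.ju, bwu.nju → 5.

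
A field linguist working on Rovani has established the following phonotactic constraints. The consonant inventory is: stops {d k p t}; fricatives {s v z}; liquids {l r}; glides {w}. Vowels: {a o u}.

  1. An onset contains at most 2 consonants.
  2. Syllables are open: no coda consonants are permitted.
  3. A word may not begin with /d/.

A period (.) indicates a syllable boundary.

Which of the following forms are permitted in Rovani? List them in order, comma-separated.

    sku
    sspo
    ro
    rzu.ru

sku, ro, rzu.ru

sku — σ1 onset /sk/ (2C), coda /∅/ ok → permitted
sspo — violates constraint 1: syllable 1 onset /ssp/ has 3 consonants (> 2) → not permitted
ro — σ1 onset /r/, coda /∅/ ok → permitted
rzu.ru — σ1 onset /rz/ (2C), coda /∅/ ok; σ2 onset /r/, coda /∅/ ok → permitted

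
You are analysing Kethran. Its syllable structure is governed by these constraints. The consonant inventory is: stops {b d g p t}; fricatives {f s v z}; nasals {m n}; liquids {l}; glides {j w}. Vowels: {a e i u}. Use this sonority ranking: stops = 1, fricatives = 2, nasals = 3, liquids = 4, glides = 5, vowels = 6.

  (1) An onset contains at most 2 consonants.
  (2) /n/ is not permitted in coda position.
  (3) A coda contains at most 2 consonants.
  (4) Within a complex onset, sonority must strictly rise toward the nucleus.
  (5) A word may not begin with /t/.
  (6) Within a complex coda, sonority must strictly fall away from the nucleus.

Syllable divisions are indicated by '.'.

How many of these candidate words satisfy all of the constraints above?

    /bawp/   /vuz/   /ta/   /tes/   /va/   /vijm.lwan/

3

/bawp/ — σ1 onset /b/, coda /wp/ (5→1 falls) ok → permitted
/vuz/ — σ1 onset /v/, coda /z/ ok → permitted
/ta/ — violates constraint 5: word begins with /t/ → not permitted
/tes/ — violates constraint 5: word begins with /t/ → not permitted
/va/ — σ1 onset /v/, coda /∅/ ok → permitted
/vijm.lwan/ — violates constraint 2: syllable 2 coda contains /n/ → not permitted
Permitted: /bawp/, /vuz/, /va/ → 3.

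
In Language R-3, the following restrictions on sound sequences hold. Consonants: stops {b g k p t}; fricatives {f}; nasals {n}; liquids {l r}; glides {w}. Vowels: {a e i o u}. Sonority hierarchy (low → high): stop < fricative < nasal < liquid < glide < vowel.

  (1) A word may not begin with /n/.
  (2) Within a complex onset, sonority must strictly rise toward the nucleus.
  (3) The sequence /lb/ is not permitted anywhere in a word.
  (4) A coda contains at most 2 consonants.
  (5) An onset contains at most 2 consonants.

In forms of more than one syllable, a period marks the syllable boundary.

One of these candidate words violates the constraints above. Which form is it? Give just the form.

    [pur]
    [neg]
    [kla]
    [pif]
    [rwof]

[pur] — σ1 onset /p/, coda /r/ ok → well-formed
[neg] — violates constraint 1: word begins with /n/ → ill-formed
[kla] — σ1 onset /kl/ (1→4 rises), coda /∅/ ok → well-formed
[pif] — σ1 onset /p/, coda /f/ ok → well-formed
[rwof] — σ1 onset /rw/ (4→5 rises), coda /f/ ok → well-formed

[neg]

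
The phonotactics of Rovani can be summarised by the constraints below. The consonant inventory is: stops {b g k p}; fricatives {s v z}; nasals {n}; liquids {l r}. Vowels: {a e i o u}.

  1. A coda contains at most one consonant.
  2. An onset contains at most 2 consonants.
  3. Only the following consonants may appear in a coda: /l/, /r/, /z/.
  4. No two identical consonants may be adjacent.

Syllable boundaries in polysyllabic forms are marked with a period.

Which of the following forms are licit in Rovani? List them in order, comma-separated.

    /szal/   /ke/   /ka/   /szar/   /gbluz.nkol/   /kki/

/szal/ — σ1 onset /sz/ (2C), coda /l/ ok → licit
/ke/ — σ1 onset /k/, coda /∅/ ok → licit
/ka/ — σ1 onset /k/, coda /∅/ ok → licit
/szar/ — σ1 onset /sz/ (2C), coda /r/ ok → licit
/gbluz.nkol/ — violates constraint 2: syllable 1 onset /gbl/ has 3 consonants (> 2) → illicit
/kki/ — violates constraint 4: adjacent identical consonants /kk/ → illicit

/szal/, /ke/, /ka/, /szar/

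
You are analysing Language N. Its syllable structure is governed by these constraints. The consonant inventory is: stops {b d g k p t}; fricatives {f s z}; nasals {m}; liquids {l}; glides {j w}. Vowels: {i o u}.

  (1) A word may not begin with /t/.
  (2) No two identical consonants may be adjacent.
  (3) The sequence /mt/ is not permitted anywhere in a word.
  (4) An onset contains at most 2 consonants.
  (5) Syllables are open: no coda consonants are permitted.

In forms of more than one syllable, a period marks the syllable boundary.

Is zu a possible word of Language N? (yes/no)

yes

zu — σ1 onset /z/, coda /∅/ ok → permitted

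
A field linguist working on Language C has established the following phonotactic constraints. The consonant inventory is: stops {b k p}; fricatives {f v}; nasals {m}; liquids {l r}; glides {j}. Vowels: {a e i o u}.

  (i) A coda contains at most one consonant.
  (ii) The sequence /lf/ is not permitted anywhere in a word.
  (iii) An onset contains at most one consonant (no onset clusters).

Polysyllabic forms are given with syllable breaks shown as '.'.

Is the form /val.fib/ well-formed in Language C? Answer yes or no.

no

/val.fib/ — violates constraint (ii): contains banned sequence /lf/ → ill-formed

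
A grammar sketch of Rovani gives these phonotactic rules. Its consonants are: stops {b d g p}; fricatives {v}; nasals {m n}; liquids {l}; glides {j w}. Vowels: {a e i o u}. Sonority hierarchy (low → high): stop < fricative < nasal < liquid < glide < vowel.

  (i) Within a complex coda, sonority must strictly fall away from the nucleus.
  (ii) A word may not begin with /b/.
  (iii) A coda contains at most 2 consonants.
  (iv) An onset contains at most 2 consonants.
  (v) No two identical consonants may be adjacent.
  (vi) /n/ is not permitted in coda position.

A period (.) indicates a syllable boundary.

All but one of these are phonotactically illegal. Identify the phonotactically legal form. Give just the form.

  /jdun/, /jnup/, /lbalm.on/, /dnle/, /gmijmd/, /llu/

/jnup/

/jdun/ — violates constraint (vi): syllable 1 coda contains /n/ → phonotactically illegal
/jnup/ — σ1 onset /jn/ (2C), coda /p/ ok → phonotactically legal
/lbalm.on/ — violates constraint (vi): syllable 2 coda contains /n/ → phonotactically illegal
/dnle/ — violates constraint (iv): syllable 1 onset /dnl/ has 3 consonants (> 2) → phonotactically illegal
/gmijmd/ — violates constraint (iii): syllable 1 coda /jmd/ has 3 consonants (> 2) → phonotactically illegal
/llu/ — violates constraint (v): adjacent identical consonants /ll/ → phonotactically illegal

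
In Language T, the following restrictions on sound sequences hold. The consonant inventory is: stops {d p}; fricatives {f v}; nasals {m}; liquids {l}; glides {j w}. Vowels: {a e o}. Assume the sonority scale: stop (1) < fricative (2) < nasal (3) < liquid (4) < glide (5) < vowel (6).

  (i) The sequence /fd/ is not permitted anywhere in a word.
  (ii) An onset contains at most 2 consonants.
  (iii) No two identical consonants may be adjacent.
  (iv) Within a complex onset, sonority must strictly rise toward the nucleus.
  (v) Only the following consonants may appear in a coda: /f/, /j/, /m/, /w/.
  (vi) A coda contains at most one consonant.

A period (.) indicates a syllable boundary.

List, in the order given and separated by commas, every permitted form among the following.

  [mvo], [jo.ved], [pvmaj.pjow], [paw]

[mvo] — violates constraint (iv): syllable 1 onset /mv/: /m/ (nasal, 3) → /v/ (fricative, 2) does not rise → not permitted
[jo.ved] — violates constraint (v): syllable 2 coda contains /d/, which is not a licensed coda consonant → not permitted
[pvmaj.pjow] — violates constraint (ii): syllable 1 onset /pvm/ has 3 consonants (> 2) → not permitted
[paw] — σ1 onset /p/, coda /w/ ok → permitted

[paw]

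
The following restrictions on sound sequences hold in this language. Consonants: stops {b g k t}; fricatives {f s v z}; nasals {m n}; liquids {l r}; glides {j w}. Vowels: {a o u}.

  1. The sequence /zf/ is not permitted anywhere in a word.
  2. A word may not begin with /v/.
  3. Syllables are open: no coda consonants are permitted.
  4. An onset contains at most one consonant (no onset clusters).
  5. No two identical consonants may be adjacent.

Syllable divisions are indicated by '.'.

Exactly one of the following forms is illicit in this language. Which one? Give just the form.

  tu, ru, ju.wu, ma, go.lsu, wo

go.lsu

tu — σ1 onset /t/, coda /∅/ ok → licit
ru — σ1 onset /r/, coda /∅/ ok → licit
ju.wu — σ1 onset /j/, coda /∅/ ok; σ2 onset /w/, coda /∅/ ok → licit
ma — σ1 onset /m/, coda /∅/ ok → licit
go.lsu — violates constraint 4: syllable 2 onset /ls/ has 2 consonants (> 1) → illicit
wo — σ1 onset /w/, coda /∅/ ok → licit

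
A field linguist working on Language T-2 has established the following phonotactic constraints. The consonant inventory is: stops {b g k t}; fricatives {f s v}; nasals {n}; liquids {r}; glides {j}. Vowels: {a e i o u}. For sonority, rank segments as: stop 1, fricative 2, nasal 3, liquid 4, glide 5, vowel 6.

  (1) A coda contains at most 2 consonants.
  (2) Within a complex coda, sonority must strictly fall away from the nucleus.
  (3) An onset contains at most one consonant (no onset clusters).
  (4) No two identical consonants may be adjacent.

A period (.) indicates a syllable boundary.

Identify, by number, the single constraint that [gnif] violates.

[gnif]: syllable 1 onset /gn/ has 2 consonants (> 1).
This is a violation of constraint 3: "An onset contains at most one consonant (no onset clusters)."
The remaining constraints (1, 2, 4) are satisfied.

3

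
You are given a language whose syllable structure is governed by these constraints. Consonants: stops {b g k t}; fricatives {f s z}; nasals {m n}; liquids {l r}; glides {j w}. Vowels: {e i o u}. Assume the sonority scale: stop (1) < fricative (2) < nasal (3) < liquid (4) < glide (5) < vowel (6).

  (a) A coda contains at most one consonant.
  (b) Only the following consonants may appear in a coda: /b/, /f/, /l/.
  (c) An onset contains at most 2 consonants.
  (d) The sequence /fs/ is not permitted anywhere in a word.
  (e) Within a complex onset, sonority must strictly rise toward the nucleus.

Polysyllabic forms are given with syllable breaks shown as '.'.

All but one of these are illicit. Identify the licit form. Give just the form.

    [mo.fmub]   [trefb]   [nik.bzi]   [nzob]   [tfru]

[mo.fmub]

[mo.fmub] — σ1 onset /m/, coda /∅/ ok; σ2 onset /fm/ (2→3 rises), coda /b/ ok → licit
[trefb] — violates constraint (a): syllable 1 coda /fb/ has 2 consonants (> 1) → illicit
[nik.bzi] — violates constraint (b): syllable 1 coda contains /k/, which is not a licensed coda consonant → illicit
[nzob] — violates constraint (e): syllable 1 onset /nz/: /n/ (nasal, 3) → /z/ (fricative, 2) does not rise → illicit
[tfru] — violates constraint (c): syllable 1 onset /tfr/ has 3 consonants (> 2) → illicit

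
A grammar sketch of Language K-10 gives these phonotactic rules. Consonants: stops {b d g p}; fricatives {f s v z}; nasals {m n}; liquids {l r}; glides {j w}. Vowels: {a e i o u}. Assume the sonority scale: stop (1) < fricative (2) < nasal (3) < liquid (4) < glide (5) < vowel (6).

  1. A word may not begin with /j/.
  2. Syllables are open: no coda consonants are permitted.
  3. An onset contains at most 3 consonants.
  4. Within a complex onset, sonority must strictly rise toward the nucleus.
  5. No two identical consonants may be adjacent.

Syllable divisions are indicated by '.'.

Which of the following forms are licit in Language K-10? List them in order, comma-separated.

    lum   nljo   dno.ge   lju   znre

nljo, dno.ge, lju, znre

lum — violates constraint 2: syllable 1 coda /m/ has 1 consonant (> 0) → illicit
nljo — σ1 onset /nlj/ (3→4→5 rises), coda /∅/ ok → licit
dno.ge — σ1 onset /dn/ (1→3 rises), coda /∅/ ok; σ2 onset /g/, coda /∅/ ok → licit
lju — σ1 onset /lj/ (4→5 rises), coda /∅/ ok → licit
znre — σ1 onset /znr/ (2→3→4 rises), coda /∅/ ok → licit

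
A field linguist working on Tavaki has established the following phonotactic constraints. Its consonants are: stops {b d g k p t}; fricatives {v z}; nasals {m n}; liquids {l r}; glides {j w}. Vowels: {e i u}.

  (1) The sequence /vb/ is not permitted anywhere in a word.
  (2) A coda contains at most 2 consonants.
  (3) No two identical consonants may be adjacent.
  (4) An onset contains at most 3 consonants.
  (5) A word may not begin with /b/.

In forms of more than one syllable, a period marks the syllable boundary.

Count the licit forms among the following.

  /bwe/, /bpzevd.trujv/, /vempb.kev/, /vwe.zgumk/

/bwe/ — violates constraint 5: word begins with /b/ → illicit
/bpzevd.trujv/ — violates constraint 5: word begins with /b/ → illicit
/vempb.kev/ — violates constraint 2: syllable 1 coda /mpb/ has 3 consonants (> 2) → illicit
/vwe.zgumk/ — σ1 onset /vw/ (2C), coda /∅/ ok; σ2 onset /zg/ (2C), coda /mk/ (2C) ok → licit
Licit: /vwe.zgumk/ → 1.

1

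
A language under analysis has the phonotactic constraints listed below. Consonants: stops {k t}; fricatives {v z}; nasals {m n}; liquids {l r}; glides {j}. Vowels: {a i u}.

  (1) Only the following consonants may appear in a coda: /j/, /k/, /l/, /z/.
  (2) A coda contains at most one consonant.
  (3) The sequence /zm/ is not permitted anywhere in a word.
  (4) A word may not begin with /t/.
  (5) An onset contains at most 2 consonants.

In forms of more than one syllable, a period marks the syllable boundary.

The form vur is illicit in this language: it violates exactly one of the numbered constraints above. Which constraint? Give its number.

1

vur: syllable 1 coda contains /r/, which is not a licensed coda consonant.
This is a violation of constraint 1: "Only the following consonants may appear in a coda: /j/, /k/, /l/, /z/."
The remaining constraints (2, 3, 4, 5) are satisfied.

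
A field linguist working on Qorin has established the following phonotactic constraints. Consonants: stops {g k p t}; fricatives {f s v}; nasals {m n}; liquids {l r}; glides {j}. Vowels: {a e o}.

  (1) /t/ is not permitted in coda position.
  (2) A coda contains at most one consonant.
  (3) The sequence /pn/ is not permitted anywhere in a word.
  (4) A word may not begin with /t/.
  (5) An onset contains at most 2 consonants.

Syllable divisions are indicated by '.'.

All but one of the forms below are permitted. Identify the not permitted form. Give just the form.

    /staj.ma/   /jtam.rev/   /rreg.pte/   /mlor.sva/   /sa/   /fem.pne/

/staj.ma/ — σ1 onset /st/ (2C), coda /j/ ok; σ2 onset /m/, coda /∅/ ok → permitted
/jtam.rev/ — σ1 onset /jt/ (2C), coda /m/ ok; σ2 onset /r/, coda /v/ ok → permitted
/rreg.pte/ — σ1 onset /rr/ (2C), coda /g/ ok; σ2 onset /pt/ (2C), coda /∅/ ok → permitted
/mlor.sva/ — σ1 onset /ml/ (2C), coda /r/ ok; σ2 onset /sv/ (2C), coda /∅/ ok → permitted
/sa/ — σ1 onset /s/, coda /∅/ ok → permitted
/fem.pne/ — violates constraint 3: contains banned sequence /pn/ → not permitted

/fem.pne/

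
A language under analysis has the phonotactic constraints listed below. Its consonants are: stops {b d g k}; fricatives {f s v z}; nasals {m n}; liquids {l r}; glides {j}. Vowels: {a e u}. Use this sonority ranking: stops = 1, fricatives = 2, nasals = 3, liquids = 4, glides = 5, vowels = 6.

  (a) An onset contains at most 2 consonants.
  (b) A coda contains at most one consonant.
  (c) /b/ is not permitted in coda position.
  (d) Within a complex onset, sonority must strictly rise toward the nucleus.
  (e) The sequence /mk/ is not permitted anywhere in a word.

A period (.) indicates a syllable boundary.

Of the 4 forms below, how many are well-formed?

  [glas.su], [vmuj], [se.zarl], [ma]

[glas.su] — σ1 onset /gl/ (1→4 rises), coda /s/ ok; σ2 onset /s/, coda /∅/ ok → well-formed
[vmuj] — σ1 onset /vm/ (2→3 rises), coda /j/ ok → well-formed
[se.zarl] — violates constraint (b): syllable 2 coda /rl/ has 2 consonants (> 1) → ill-formed
[ma] — σ1 onset /m/, coda /∅/ ok → well-formed
Well-formed: [glas.su], [vmuj], [ma] → 3.

3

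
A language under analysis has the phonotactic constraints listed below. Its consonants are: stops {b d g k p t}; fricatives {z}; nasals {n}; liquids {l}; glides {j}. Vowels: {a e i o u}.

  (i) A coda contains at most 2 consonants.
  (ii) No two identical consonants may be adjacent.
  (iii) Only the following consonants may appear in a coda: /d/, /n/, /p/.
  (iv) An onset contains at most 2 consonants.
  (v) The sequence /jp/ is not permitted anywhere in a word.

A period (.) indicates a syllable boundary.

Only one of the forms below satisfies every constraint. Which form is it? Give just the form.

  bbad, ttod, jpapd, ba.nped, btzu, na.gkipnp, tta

bbad — violates constraint (ii): adjacent identical consonants /bb/ → ill-formed
ttod — violates constraint (ii): adjacent identical consonants /tt/ → ill-formed
jpapd — violates constraint (v): contains banned sequence /jp/ → ill-formed
ba.nped — σ1 onset /b/, coda /∅/ ok; σ2 onset /np/ (2C), coda /d/ ok → well-formed
btzu — violates constraint (iv): syllable 1 onset /btz/ has 3 consonants (> 2) → ill-formed
na.gkipnp — violates constraint (i): syllable 2 coda /pnp/ has 3 consonants (> 2) → ill-formed
tta — violates constraint (ii): adjacent identical consonants /tt/ → ill-formed

ba.nped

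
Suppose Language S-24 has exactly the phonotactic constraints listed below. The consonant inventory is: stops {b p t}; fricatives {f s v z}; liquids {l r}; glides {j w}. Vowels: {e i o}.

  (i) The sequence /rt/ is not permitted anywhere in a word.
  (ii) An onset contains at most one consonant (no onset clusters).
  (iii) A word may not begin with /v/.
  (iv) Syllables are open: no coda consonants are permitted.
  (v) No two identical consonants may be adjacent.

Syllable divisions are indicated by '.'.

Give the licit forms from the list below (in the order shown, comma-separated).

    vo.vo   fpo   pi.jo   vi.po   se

pi.jo, se

vo.vo — violates constraint (iii): word begins with /v/ → illicit
fpo — violates constraint (ii): syllable 1 onset /fp/ has 2 consonants (> 1) → illicit
pi.jo — σ1 onset /p/, coda /∅/ ok; σ2 onset /j/, coda /∅/ ok → licit
vi.po — violates constraint (iii): word begins with /v/ → illicit
se — σ1 onset /s/, coda /∅/ ok → licit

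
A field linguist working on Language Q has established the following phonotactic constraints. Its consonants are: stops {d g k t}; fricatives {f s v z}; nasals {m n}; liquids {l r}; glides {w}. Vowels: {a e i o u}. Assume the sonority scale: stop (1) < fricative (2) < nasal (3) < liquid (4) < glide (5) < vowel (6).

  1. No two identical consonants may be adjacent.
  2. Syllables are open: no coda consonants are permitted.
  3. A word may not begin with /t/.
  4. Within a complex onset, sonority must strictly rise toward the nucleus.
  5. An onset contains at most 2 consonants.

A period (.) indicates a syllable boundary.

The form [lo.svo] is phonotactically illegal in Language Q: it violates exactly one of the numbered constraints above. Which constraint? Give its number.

[lo.svo]: syllable 2 onset /sv/: /s/ (fricative, 2) → /v/ (fricative, 2) does not rise.
This is a violation of constraint 4: "Within a complex onset, sonority must strictly rise toward the nucleus."
The remaining constraints (1, 2, 3, 5) are satisfied.

4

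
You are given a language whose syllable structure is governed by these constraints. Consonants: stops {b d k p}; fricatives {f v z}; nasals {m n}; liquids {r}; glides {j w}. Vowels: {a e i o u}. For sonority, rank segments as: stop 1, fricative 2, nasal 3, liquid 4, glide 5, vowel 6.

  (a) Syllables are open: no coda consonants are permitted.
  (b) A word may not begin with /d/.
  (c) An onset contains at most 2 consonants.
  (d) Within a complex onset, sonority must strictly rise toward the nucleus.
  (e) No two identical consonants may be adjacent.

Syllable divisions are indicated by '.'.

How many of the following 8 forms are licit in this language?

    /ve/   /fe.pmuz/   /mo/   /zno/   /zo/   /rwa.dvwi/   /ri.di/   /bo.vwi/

/ve/ — σ1 onset /v/, coda /∅/ ok → licit
/fe.pmuz/ — violates constraint (a): syllable 2 coda /z/ has 1 consonant (> 0) → illicit
/mo/ — σ1 onset /m/, coda /∅/ ok → licit
/zno/ — σ1 onset /zn/ (2→3 rises), coda /∅/ ok → licit
/zo/ — σ1 onset /z/, coda /∅/ ok → licit
/rwa.dvwi/ — violates constraint (c): syllable 2 onset /dvw/ has 3 consonants (> 2) → illicit
/ri.di/ — σ1 onset /r/, coda /∅/ ok; σ2 onset /d/, coda /∅/ ok → licit
/bo.vwi/ — σ1 onset /b/, coda /∅/ ok; σ2 onset /vw/ (2→5 rises), coda /∅/ ok → licit
Licit: /ve/, /mo/, /zno/, /zo/, /ri.di/, /bo.vwi/ → 6.

6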